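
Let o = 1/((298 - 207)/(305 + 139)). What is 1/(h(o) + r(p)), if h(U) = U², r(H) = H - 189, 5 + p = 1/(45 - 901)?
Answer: -7088536/1206435849 ≈ -0.0058756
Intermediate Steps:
p = -4281/856 (p = -5 + 1/(45 - 901) = -5 + 1/(-856) = -5 - 1/856 = -4281/856 ≈ -5.0012)
o = 444/91 (o = 1/(91/444) = 444/91 ≈ 4.8791)
r(H) = -189 + H
1/(h(o) + r(p)) = 1/((444/91)² + (-189 - 4281/856)) = 1/(197136/8281 - 166065/856) = 1/(-1206435849/7088536) = -7088536/1206435849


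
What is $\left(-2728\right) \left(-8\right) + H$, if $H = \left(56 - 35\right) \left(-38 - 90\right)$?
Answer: $19136$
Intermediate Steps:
$H = -2688$ ($H = 21 \left(-128\right) = -2688$)
$\left(-2728\right) \left(-8\right) + H = \left(-2728\right) \left(-8\right) - 2688 = 21824 - 2688 = 19136$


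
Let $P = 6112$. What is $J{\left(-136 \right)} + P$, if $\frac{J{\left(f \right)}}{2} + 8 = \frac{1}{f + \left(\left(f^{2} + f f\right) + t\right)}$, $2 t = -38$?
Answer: $\frac{224558354}{36837} \approx 6096.0$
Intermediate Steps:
$t = -19$ ($t = \frac{1}{2} \left(-38\right) = -19$)
$J{\left(f \right)} = -16 + \frac{2}{-19 + f + 2 f^{2}}$ ($J{\left(f \right)} = -16 + \frac{2}{f - \left(19 - f^{2} - f f\right)} = -16 + \frac{2}{f + \left(\left(f^{2} + f^{2}\right) - 19\right)} = -16 + \frac{2}{f + \left(2 f^{2} - 19\right)} = -16 + \frac{2}{f + \left(-19 + 2 f^{2}\right)} = -16 + \frac{2}{-19 + f + 2 f^{2}}$)
$J{\left(-136 \right)} + P = \frac{2 \left(153 - 16 \left(-136\right)^{2} - -1088\right)}{-19 - 136 + 2 \left(-136\right)^{2}} + 6112 = \frac{2 \left(153 - 295936 + 1088\right)}{-19 - 136 + 2 \cdot 18496} + 6112 = \frac{2 \left(153 - 295936 + 1088\right)}{-19 - 136 + 36992} + 6112 = 2 \cdot \frac{1}{36837} \left(-294695\right) + 6112 = - \frac{589390}{36837} + 6112 = \frac{224558354}{36837}$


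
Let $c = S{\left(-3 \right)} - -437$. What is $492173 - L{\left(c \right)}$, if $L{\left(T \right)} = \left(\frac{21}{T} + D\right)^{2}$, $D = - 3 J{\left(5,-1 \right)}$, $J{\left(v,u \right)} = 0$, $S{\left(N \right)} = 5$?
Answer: $\frac{96152885531}{195364} \approx 4.9217 \cdot 10^{5}$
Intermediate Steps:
$c = 442$ ($c = 5 - -437 = 5 + 437 = 442$)
$D = 0$ ($D = \left(-3\right) 0 = 0$)
$L{\left(T \right)} = \frac{441}{T^{2}}$ ($L{\left(T \right)} = \left(\frac{21}{T} + 0\right)^{2} = \left(\frac{21}{T}\right)^{2} = \frac{441}{T^{2}}$)
$492173 - L{\left(c \right)} = 492173 - \frac{441}{195364} = \frac{96152885531}{195364}$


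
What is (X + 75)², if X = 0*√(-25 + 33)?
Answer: 5625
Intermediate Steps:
X = 0 (X = 0*√8 = 0*(2*√2) = 0)
(X + 75)² = (0 + 75)² = 75² = 5625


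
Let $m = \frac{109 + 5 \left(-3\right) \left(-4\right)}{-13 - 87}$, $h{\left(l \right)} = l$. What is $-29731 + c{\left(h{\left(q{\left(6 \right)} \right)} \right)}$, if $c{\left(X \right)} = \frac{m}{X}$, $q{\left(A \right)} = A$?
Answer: $- \frac{17838769}{600} \approx -29731.0$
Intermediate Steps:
$m = - \frac{169}{100}$ ($m = \frac{109 - -60}{-100} = \left(109 + 60\right) \left(- \frac{1}{100}\right) = 169 \left(- \frac{1}{100}\right) = - \frac{169}{100} \approx -1.69$)
$c{\left(X \right)} = - \frac{169}{100 X}$
$-29731 + c{\left(h{\left(q{\left(6 \right)} \right)} \right)} = -29731 - \frac{169}{100 \cdot 6} = -29731 - \frac{169}{600} = - \frac{17838769}{600}$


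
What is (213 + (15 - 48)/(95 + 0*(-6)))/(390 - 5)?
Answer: 2886/5225 ≈ 0.55234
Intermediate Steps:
(213 + (15 - 48)/(95 + 0*(-6)))/(390 - 5) = (213 - 33/(95 + 0))/385 = (213 - 33/95)*(1/385) = (20202/95)*(1/385) = 2886/5225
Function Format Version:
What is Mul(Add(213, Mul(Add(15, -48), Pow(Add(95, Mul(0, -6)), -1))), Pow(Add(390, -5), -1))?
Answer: Rational(2886, 5225) ≈ 0.55234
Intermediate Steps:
Mul(Add(213, Mul(Add(15, -48), Pow(Add(95, Mul(0, -6)), -1))), Pow(Add(390, -5), -1)) = Mul(Add(213, Mul(-33, Pow(Add(95, 0), -1))), Pow(385, -1)) = Mul(Add(213, Mul(-33, Pow(95, -1))), Rational(1, 385)) = Mul(Add(213, Mul(-33, Rational(1, 95))), Rational(1, 385)) = Mul(Add(213, Rational(-33, 95)), Rational(1, 385)) = Mul(Rational(20202, 95), Rational(1, 385)) = Rational(2886, 5225)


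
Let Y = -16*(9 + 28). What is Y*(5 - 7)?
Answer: 1184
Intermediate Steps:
Y = -592 (Y = -16*37 = -592)
Y*(5 - 7) = -592*(5 - 7) = -592*(-2) = 1184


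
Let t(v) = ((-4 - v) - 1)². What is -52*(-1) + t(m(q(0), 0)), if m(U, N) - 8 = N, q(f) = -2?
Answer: 221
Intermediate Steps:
m(U, N) = 8 + N
t(v) = (-5 - v)²
-52*(-1) + t(m(q(0), 0)) = -52*(-1) + (5 + (8 + 0))² = 52 + (5 + 8)² = 52 + 13² = 52 + 169 = 221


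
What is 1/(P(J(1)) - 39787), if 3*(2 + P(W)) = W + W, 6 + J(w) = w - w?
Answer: -1/39793 ≈ -2.5130e-5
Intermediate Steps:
J(w) = -6 (J(w) = -6 + (w - w) = -6 + 0 = -6)
P(W) = -2 + 2*W/3 (P(W) = -2 + (W + W)/3 = -2 + (2*W)/3 = -2 + 2*W/3)
1/(P(J(1)) - 39787) = 1/((-2 + (⅔)*(-6)) - 39787) = 1/((-2 - 4) - 39787) = 1/(-6 - 39787) = 1/(-39793) = -1/39793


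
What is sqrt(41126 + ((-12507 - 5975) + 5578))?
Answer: sqrt(28222) ≈ 167.99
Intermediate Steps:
sqrt(41126 + ((-12507 - 5975) + 5578)) = sqrt(41126 + (-18482 + 5578)) = sqrt(41126 - 12904) = sqrt(28222)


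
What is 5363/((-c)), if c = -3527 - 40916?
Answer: 5363/44443 ≈ 0.12067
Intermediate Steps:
c = -44443
5363/((-c)) = 5363/((-1*(-44443))) = 5363/44443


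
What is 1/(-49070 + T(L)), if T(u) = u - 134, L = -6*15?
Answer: -1/49294 ≈ -2.0286e-5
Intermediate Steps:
L = -90
T(u) = -134 + u
1/(-49070 + T(L)) = 1/(-49070 + (-134 - 90)) = 1/(-49070 - 224) = 1/(-49294) = -1/49294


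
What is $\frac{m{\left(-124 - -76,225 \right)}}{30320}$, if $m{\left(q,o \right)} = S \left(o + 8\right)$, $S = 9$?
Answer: $\frac{2097}{30320} \approx 0.069162$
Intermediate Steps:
$m{\left(q,o \right)} = 72 + 9 o$ ($m{\left(q,o \right)} = 9 \left(o + 8\right) = 9 \left(8 + o\right) = 72 + 9 o$)
$\frac{m{\left(-124 - -76,225 \right)}}{30320} = \frac{72 + 9 \cdot 225}{30320} = \left(72 + 2025\right) \frac{1}{30320} = 2097 \cdot \frac{1}{30320} = \frac{2097}{30320}$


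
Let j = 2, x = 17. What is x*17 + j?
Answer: 291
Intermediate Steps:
x*17 + j = 17*17 + 2 = 289 + 2 = 291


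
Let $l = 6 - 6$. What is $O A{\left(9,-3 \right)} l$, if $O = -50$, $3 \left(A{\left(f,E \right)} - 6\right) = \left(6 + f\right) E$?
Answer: $0$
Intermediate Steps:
$A{\left(f,E \right)} = 6 + \frac{E \left(6 + f\right)}{3}$ ($A{\left(f,E \right)} = 6 + \frac{\left(6 + f\right) E}{3} = 6 + \frac{E \left(6 + f\right)}{3}$)
$l = 0$ ($l = 6 - 6 = 0$)
$O A{\left(9,-3 \right)} l = - 50 \left(6 + 2 \left(-3\right) + \frac{1}{3} \left(-3\right) 9\right) 0 = - 50 \left(6 - 6 - 9\right) 0 = - 50 \left(\left(-9\right) 0\right) = \left(-50\right) 0 = 0$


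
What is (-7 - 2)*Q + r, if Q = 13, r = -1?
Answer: -118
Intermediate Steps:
(-7 - 2)*Q + r = (-7 - 2)*13 - 1 = -9*13 - 1 = -117 - 1 = -118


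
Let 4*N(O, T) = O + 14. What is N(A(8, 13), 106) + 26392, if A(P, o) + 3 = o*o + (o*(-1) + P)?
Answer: 105743/4 ≈ 26436.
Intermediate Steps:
A(P, o) = -3 + P + o² - o (A(P, o) = -3 + (o*o + (o*(-1) + P)) = -3 + (o² + (-o + P)) = -3 + (o² + (P - o)) = -3 + (P + o² - o) = -3 + P + o² - o)
N(O, T) = 7/2 + O/4 (N(O, T) = (O + 14)/4 = (14 + O)/4 = 7/2 + O/4)
N(A(8, 13), 106) + 26392 = (7/2 + (-3 + 8 + 13² - 1*13)/4) + 26392 = (7/2 + (-3 + 8 + 169 - 13)/4) + 26392 = (7/2 + (¼)*161) + 26392 = (7/2 + 161/4) + 26392 = 175/4 + 26392 = 105743/4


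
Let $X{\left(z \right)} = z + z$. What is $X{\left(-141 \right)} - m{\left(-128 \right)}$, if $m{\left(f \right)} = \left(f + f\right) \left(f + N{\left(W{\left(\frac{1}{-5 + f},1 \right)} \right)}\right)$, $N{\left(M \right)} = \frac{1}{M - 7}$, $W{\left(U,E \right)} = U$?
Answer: $- \frac{7709162}{233} \approx -33087.0$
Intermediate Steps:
$N{\left(M \right)} = \frac{1}{-7 + M}$
$X{\left(z \right)} = 2 z$
$m{\left(f \right)} = 2 f \left(f + \frac{1}{-7 + \frac{1}{-5 + f}}\right)$ ($m{\left(f \right)} = \left(f + f\right) \left(f + \frac{1}{-7 + \frac{1}{-5 + f}}\right) = 2 f \left(f + \frac{1}{-7 + \frac{1}{-5 + f}}\right)$)
$X{\left(-141 \right)} - m{\left(-128 \right)} = 2 \left(-141\right) - 2 \left(-128\right) \frac{1}{-36 + 7 \left(-128\right)} \left(5 - -128 - 128 \left(-36 + 7 \left(-128\right)\right)\right) = -282 - 2 \left(-128\right) \frac{1}{-36 - 896} \left(5 + 128 - 128 \left(-36 - 896\right)\right) = -282 - 2 \left(-128\right) \frac{1}{-932} \left(5 + 128 - -119296\right) = -282 - 2 \left(-128\right) \left(- \frac{1}{932}\right) \left(5 + 128 + 119296\right) = -282 - 2 \left(-128\right) \left(- \frac{1}{932}\right) 119429 = -282 - \frac{7643456}{233} = - \frac{7709162}{233}$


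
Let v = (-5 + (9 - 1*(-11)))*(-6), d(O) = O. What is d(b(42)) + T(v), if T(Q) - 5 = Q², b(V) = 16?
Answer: 8121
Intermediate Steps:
v = -90 (v = (-5 + (9 + 11))*(-6) = (-5 + 20)*(-6) = 15*(-6) = -90)
T(Q) = 5 + Q²
d(b(42)) + T(v) = 16 + (5 + (-90)²) = 16 + (5 + 8100) = 16 + 8105 = 8121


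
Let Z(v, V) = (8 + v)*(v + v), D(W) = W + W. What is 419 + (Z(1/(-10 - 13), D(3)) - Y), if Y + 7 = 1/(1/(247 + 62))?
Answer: 61527/529 ≈ 116.31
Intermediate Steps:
D(W) = 2*W
Z(v, V) = 2*v*(8 + v) (Z(v, V) = (8 + v)*(2*v) = 2*v*(8 + v))
Y = 302 (Y = -7 + 1/(1/(247 + 62)) = -7 + 1/(1/309) = -7 + 309 = 302)
419 + (Z(1/(-10 - 13), D(3)) - Y) = 419 + (2*(8 + 1/(-10 - 13))/(-10 - 13) - 1*302) = 419 + (2*(8 + 1/(-23))/(-23) - 302) = 419 + (2*(-1/23)*(8 - 1/23) - 302) = 419 + (2*(-1/23)*(183/23) - 302) = 419 + (-366/529 - 302) = 419 - 160124/529 = 61527/529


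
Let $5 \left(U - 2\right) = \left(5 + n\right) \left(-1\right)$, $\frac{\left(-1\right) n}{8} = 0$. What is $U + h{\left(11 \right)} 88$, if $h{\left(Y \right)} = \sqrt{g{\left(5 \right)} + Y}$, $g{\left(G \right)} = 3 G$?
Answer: $1 + 88 \sqrt{26} \approx 449.71$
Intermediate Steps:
$n = 0$ ($n = \left(-8\right) 0 = 0$)
$h{\left(Y \right)} = \sqrt{15 + Y}$ ($h{\left(Y \right)} = \sqrt{3 \cdot 5 + Y} = \sqrt{15 + Y}$)
$U = 1$ ($U = 2 + \frac{\left(5 + 0\right) \left(-1\right)}{5} = 2 + \frac{5 \left(-1\right)}{5} = 2 + \frac{1}{5} \left(-5\right) = 2 - 1 = 1$)
$U + h{\left(11 \right)} 88 = 1 + \sqrt{15 + 11} \cdot 88 = 1 + \sqrt{26} \cdot 88 = 1 + 88 \sqrt{26}$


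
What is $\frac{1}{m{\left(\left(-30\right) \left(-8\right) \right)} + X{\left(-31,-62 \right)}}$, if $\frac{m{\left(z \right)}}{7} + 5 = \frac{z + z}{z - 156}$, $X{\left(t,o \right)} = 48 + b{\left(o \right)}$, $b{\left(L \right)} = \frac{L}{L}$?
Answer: $\frac{1}{54} \approx 0.018519$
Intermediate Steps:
$b{\left(L \right)} = 1$
$X{\left(t,o \right)} = 49$ ($X{\left(t,o \right)} = 48 + 1 = 49$)
$m{\left(z \right)} = -35 + \frac{14 z}{-156 + z}$ ($m{\left(z \right)} = -35 + 7 \frac{z + z}{z - 156} = -35 + 7 \frac{2 z}{-156 + z} = -35 + \frac{14 z}{-156 + z}$)
$\frac{1}{m{\left(\left(-30\right) \left(-8\right) \right)} + X{\left(-31,-62 \right)}} = \frac{1}{\frac{21 \left(260 - \left(-30\right) \left(-8\right)\right)}{-156 - -240} + 49} = \frac{1}{\frac{21 \left(260 - 240\right)}{-156 + 240} + 49} = \frac{1}{\frac{21 \left(260 - 240\right)}{84} + 49} = \frac{1}{21 \cdot \frac{1}{84} \cdot 20 + 49} = \frac{1}{5 + 49} = \frac{1}{54}$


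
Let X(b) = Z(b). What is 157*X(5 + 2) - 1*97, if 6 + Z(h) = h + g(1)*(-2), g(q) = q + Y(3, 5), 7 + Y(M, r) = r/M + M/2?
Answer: 2849/3 ≈ 949.67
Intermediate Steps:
Y(M, r) = -7 + M/2 + r/M (Y(M, r) = -7 + (r/M + M/2) = -7 + (M/2 + r/M) = -7 + M/2 + r/M)
g(q) = -23/6 + q (g(q) = q + (-7 + (½)*3 + 5/3) = q + (-7 + 3/2 + 5*(⅓)) = q + (-7 + 3/2 + 5/3) = q - 23/6 = -23/6 + q)
Z(h) = -⅓ + h (Z(h) = -6 + (h + (-23/6 + 1)*(-2)) = -6 + (h - 17/6*(-2)) = -6 + (h + 17/3) = -6 + (17/3 + h) = -⅓ + h)
X(b) = -⅓ + b
157*X(5 + 2) - 1*97 = 157*(-⅓ + (5 + 2)) - 1*97 = 157*(-⅓ + 7) - 97 = 157*(20/3) - 97 = 3140/3 - 97 = 2849/3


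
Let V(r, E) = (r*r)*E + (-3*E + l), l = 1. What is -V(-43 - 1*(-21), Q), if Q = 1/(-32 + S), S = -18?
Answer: 431/50 ≈ 8.6200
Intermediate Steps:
Q = -1/50 (Q = 1/(-32 - 18) = 1/(-50) = -1/50 ≈ -0.020000)
V(r, E) = 1 - 3*E + E*r**2 (V(r, E) = (r*r)*E + (-3*E + 1) = r**2*E + (1 - 3*E) = E*r**2 + (1 - 3*E) = 1 - 3*E + E*r**2)
-V(-43 - 1*(-21), Q) = -(1 - 3*(-1/50) - (-43 - 1*(-21))**2/50) = -(1 + 3/50 - (-43 + 21)**2/50) = -(1 + 3/50 - 1/50*(-22)**2) = -(1 + 3/50 - 1/50*484) = -(1 + 3/50 - 242/25) = -1*(-431/50) = 431/50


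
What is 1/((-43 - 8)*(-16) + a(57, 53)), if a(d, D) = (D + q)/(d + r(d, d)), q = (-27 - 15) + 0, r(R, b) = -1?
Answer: 56/45707 ≈ 0.0012252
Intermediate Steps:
q = -42 (q = -42 + 0 = -42)
a(d, D) = (-42 + D)/(-1 + d) (a(d, D) = (D - 42)/(d - 1) = (-42 + D)/(-1 + d))
1/((-43 - 8)*(-16) + a(57, 53)) = 1/((-43 - 8)*(-16) + (-42 + 53)/(-1 + 57)) = 1/(-51*(-16) + 11/56) = 1/(816 + (1/56)*11) = 1/(816 + 11/56) = 1/(45707/56) = 56/45707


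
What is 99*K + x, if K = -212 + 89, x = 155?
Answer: -12022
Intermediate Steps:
K = -123
99*K + x = 99*(-123) + 155 = -12177 + 155 = -12022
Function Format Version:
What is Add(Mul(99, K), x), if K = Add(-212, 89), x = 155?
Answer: -12022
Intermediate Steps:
K = -123
Add(Mul(99, K), x) = Add(Mul(99, -123), 155) = Add(-12177, 155) = -12022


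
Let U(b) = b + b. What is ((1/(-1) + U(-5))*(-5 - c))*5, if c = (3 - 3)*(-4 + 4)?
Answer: 275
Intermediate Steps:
c = 0 (c = 0*0 = 0)
U(b) = 2*b
((1/(-1) + U(-5))*(-5 - c))*5 = ((1/(-1) + 2*(-5))*(-5 - 1*0))*5 = ((-1 - 10)*(-5 + 0))*5 = -11*(-5)*5 = 55*5 = 275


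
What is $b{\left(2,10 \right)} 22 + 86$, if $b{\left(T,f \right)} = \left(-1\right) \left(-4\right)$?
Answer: $174$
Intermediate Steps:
$b{\left(T,f \right)} = 4$
$b{\left(2,10 \right)} 22 + 86 = 4 \cdot 22 + 86 = 88 + 86 = 174$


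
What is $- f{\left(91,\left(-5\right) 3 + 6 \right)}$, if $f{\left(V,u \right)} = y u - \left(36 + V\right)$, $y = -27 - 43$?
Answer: $-503$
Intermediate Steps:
$y = -70$ ($y = -27 - 43 = -70$)
$f{\left(V,u \right)} = -36 - V - 70 u$ ($f{\left(V,u \right)} = - 70 u - \left(36 + V\right) = -36 - V - 70 u$)
$- f{\left(91,\left(-5\right) 3 + 6 \right)} = - (-36 - 91 - 70 \left(\left(-5\right) 3 + 6\right)) = - (-36 - 91 - 70 \left(-15 + 6\right)) = - (-36 - 91 - -630) = - (-36 - 91 + 630) = \left(-1\right) 503 = -503$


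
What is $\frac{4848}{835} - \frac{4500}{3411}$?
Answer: $\frac{1419892}{316465} \approx 4.4867$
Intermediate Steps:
$\frac{4848}{835} - \frac{4500}{3411} = 4848 \cdot \frac{1}{835} - \frac{500}{379} = \frac{4848}{835} - \frac{500}{379} = \frac{1419892}{316465}$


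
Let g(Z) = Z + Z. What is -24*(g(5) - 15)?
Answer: 120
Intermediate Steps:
g(Z) = 2*Z
-24*(g(5) - 15) = -24*(2*5 - 15) = -24*(10 - 15) = -24*(-5) = 120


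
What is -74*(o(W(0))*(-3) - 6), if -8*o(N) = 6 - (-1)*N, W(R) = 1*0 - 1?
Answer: 1221/4 ≈ 305.25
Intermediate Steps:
W(R) = -1 (W(R) = 0 - 1 = -1)
o(N) = -3/4 - N/8 (o(N) = -(6 - (-1)*N)/8 = -(6 + N)/8 = -3/4 - N/8)
-74*(o(W(0))*(-3) - 6) = -74*((-3/4 - 1/8*(-1))*(-3) - 6) = -74*((-3/4 + 1/8)*(-3) - 6) = -74*(-5/8*(-3) - 6) = -74*(15/8 - 6) = -74*(-33/8) = 1221/4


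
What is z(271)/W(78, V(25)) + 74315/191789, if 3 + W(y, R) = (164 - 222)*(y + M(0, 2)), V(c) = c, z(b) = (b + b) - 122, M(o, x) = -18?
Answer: 59429255/222667029 ≈ 0.26690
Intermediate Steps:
z(b) = -122 + 2*b (z(b) = 2*b - 122 = -122 + 2*b)
W(y, R) = 1041 - 58*y (W(y, R) = -3 + (164 - 222)*(y - 18) = -3 - 58*(-18 + y) = -3 + (1044 - 58*y) = 1041 - 58*y)
z(271)/W(78, V(25)) + 74315/191789 = (-122 + 2*271)/(1041 - 58*78) + 74315/191789 = (-122 + 542)/(1041 - 4524) + 74315*(1/191789) = 420/(-3483) + 74315/191789 = 420*(-1/3483) + 74315/191789 = -140/1161 + 74315/191789 = 59429255/222667029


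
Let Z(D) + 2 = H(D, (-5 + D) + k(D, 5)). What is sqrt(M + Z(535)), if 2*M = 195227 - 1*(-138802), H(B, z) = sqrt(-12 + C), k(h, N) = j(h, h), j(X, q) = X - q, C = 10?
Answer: sqrt(668050 + 4*I*sqrt(2))/2 ≈ 408.67 + 0.0017303*I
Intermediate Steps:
k(h, N) = 0 (k(h, N) = h - h = 0)
H(B, z) = I*sqrt(2) (H(B, z) = sqrt(-12 + 10) = sqrt(-2) = I*sqrt(2))
Z(D) = -2 + I*sqrt(2)
M = 334029/2 (M = (195227 - 1*(-138802))/2 = (195227 + 138802)/2 = (1/2)*334029 = 334029/2 ≈ 1.6701e+5)
sqrt(M + Z(535)) = sqrt(334029/2 + (-2 + I*sqrt(2))) = sqrt(334025/2 + I*sqrt(2))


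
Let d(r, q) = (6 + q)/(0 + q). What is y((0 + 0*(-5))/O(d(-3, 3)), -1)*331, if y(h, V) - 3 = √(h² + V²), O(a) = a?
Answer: 1324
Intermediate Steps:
d(r, q) = (6 + q)/q
y(h, V) = 3 + √(V² + h²) (y(h, V) = 3 + √(h² + V²) = 3 + √(V² + h²))
y((0 + 0*(-5))/O(d(-3, 3)), -1)*331 = (3 + √((-1)² + ((0 + 0*(-5))/(((6 + 3)/3)))²))*331 = (3 + √(1 + ((0 + 0)/(((⅓)*9)))²))*331 = (3 + √(1 + (0/3)²))*331 = (3 + √(1 + (0*(⅓))²))*331 = (3 + √(1 + 0²))*331 = (3 + √(1 + 0))*331 = (3 + √1)*331 = (3 + 1)*331 = 4*331 = 1324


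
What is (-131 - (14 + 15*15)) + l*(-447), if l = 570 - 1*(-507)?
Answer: -481789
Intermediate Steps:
l = 1077 (l = 570 + 507 = 1077)
(-131 - (14 + 15*15)) + l*(-447) = (-131 - (14 + 15*15)) + 1077*(-447) = (-131 - (14 + 225)) - 481419 = (-131 - 1*239) - 481419 = (-131 - 239) - 481419 = -370 - 481419 = -481789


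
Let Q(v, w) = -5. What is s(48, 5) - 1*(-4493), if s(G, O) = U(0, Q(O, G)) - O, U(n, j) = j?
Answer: 4483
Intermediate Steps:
s(G, O) = -5 - O
s(48, 5) - 1*(-4493) = (-5 - 1*5) - 1*(-4493) = (-5 - 5) + 4493 = -10 + 4493 = 4483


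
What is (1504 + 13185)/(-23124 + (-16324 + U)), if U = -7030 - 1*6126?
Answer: -14689/52604 ≈ -0.27924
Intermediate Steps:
U = -13156 (U = -7030 - 6126 = -13156)
(1504 + 13185)/(-23124 + (-16324 + U)) = (1504 + 13185)/(-23124 + (-16324 - 13156)) = 14689/(-23124 - 29480) = 14689/(-52604) = 14689*(-1/52604) = -14689/52604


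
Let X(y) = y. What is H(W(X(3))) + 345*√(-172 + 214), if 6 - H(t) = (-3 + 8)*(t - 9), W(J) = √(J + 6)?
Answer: 36 + 345*√42 ≈ 2271.9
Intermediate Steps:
W(J) = √(6 + J)
H(t) = 51 - 5*t (H(t) = 6 - (-3 + 8)*(t - 9) = 6 - 5*(-9 + t) = 6 - (-45 + 5*t) = 6 + (45 - 5*t) = 51 - 5*t)
H(W(X(3))) + 345*√(-172 + 214) = (51 - 5*√(6 + 3)) + 345*√(-172 + 214) = (51 - 5*√9) + 345*√42 = (51 - 5*3) + 345*√42 = (51 - 15) + 345*√42 = 36 + 345*√42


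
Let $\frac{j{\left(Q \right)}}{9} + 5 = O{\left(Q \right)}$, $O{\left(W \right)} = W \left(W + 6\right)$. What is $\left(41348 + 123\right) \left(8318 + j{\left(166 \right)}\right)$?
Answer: $10999809511$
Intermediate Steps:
$O{\left(W \right)} = W \left(6 + W\right)$
$j{\left(Q \right)} = -45 + 9 Q \left(6 + Q\right)$
$\left(41348 + 123\right) \left(8318 + j{\left(166 \right)}\right) = \left(41348 + 123\right) \left(8318 - \left(45 - 1494 \left(6 + 166\right)\right)\right) = 41471 \left(8318 - \left(45 - 256968\right)\right) = 41471 \left(8318 + \left(-45 + 256968\right)\right) = 41471 \left(8318 + 256923\right) = 41471 \cdot 265241 = 10999809511$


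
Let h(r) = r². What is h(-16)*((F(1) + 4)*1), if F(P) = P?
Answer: 1280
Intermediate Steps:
h(-16)*((F(1) + 4)*1) = (-16)²*((1 + 4)*1) = 256*(5*1) = 256*5 = 1280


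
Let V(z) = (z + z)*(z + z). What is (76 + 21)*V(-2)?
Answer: 1552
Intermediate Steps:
V(z) = 4*z² (V(z) = (2*z)*(2*z) = 4*z²)
(76 + 21)*V(-2) = (76 + 21)*(4*(-2)²) = 97*(4*4) = 97*16 = 1552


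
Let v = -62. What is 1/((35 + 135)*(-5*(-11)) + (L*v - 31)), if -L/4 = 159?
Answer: 1/48751 ≈ 2.0512e-5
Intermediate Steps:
L = -636 (L = -4*159 = -636)
1/((35 + 135)*(-5*(-11)) + (L*v - 31)) = 1/((35 + 135)*(-5*(-11)) + (-636*(-62) - 31)) = 1/(170*55 + (39432 - 31)) = 1/(9350 + 39401) = 1/48751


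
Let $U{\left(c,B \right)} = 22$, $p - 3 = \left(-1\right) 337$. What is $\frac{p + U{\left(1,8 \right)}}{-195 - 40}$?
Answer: $\frac{312}{235} \approx 1.3277$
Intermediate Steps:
$p = -334$ ($p = 3 - 337 = -334$)
$\frac{p + U{\left(1,8 \right)}}{-195 - 40} = \frac{-334 + 22}{-195 - 40} = - \frac{312}{-235} = \left(-312\right) \left(- \frac{1}{235}\right) = \frac{312}{235}$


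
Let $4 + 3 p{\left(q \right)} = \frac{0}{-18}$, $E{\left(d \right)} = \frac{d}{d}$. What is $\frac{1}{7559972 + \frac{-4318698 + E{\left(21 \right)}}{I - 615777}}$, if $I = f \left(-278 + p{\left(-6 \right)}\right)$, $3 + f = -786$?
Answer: $\frac{395383}{2989088727973} \approx 1.3228 \cdot 10^{-7}$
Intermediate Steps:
$f = -789$ ($f = -3 - 786 = -789$)
$E{\left(d \right)} = 1$
$p{\left(q \right)} = - \frac{4}{3}$ ($p{\left(q \right)} = - \frac{4}{3} + \frac{0 \frac{1}{-18}}{3} = - \frac{4}{3} + \frac{0 \left(- \frac{1}{18}\right)}{3} = - \frac{4}{3} + \frac{1}{3} \cdot 0 = - \frac{4}{3} + 0 = - \frac{4}{3}$)
$I = 220394$ ($I = - 789 \left(-278 - \frac{4}{3}\right) = \left(-789\right) \left(- \frac{838}{3}\right) = 220394$)
$\frac{1}{7559972 + \frac{-4318698 + E{\left(21 \right)}}{I - 615777}} = \frac{1}{7559972 + \frac{-4318698 + 1}{220394 - 615777}} = \frac{1}{7559972 - \frac{4318697}{-395383}} = \frac{1}{7559972 - - \frac{4318697}{395383}} = \frac{1}{7559972 + \frac{4318697}{395383}} = \frac{1}{\frac{2989088727973}{395383}} = \frac{395383}{2989088727973}$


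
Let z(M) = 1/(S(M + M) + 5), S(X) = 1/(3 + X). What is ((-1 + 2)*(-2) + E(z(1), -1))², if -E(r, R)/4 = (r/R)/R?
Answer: 1296/169 ≈ 7.6686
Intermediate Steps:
z(M) = 1/(5 + 1/(3 + 2*M)) (z(M) = 1/(1/(3 + (M + M)) + 5) = 1/(1/(3 + 2*M) + 5) = 1/(5 + 1/(3 + 2*M)))
E(r, R) = -4*r/R² (E(r, R) = -4*r/R/R = -4*r/R²)
((-1 + 2)*(-2) + E(z(1), -1))² = ((-1 + 2)*(-2) - 4*(3 + 2*1)/(2*(8 + 5*1))/(-1)²)² = (1*(-2) - 4*(3 + 2)/(2*(8 + 5))*1)² = (-2 - 4*(½)*5/13*1)² = (-2 - 4*(½)*(1/13)*5*1)² = (-2 - 4*5/26*1)² = (-2 - 10/13)² = (-36/13)² = 1296/169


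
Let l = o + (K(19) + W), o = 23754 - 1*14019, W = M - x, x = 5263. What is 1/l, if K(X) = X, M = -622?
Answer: 1/3869 ≈ 0.00025846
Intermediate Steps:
W = -5885 (W = -622 - 1*5263 = -622 - 5263 = -5885)
o = 9735 (o = 23754 - 14019 = 9735)
l = 3869 (l = 9735 + (19 - 5885) = 9735 - 5866 = 3869)
1/l = 1/3869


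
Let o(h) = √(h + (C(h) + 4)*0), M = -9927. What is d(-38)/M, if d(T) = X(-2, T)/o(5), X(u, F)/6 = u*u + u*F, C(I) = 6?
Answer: -32*√5/3309 ≈ -0.021624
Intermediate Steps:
X(u, F) = 6*u² + 6*F*u (X(u, F) = 6*(u*u + u*F) = 6*(u² + F*u) = 6*u² + 6*F*u)
o(h) = √h (o(h) = √(h + (6 + 4)*0) = √(h + 10*0) = √(h + 0) = √h)
d(T) = √5*(24 - 12*T)/5 (d(T) = (6*(-2)*(T - 2))/(√5) = (6*(-2)*(-2 + T))*(√5/5) = (24 - 12*T)*(√5/5) = √5*(24 - 12*T)/5)
d(-38)/M = (12*√5*(2 - 1*(-38))/5)/(-9927) = (12*√5*(2 + 38)/5)*(-1/9927) = ((12/5)*√5*40)*(-1/9927) = (96*√5)*(-1/9927) = -32*√5/3309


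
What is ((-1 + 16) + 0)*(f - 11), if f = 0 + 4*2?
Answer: -45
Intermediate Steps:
f = 8 (f = 0 + 8 = 8)
((-1 + 16) + 0)*(f - 11) = ((-1 + 16) + 0)*(8 - 11) = (15 + 0)*(-3) = 15*(-3) = -45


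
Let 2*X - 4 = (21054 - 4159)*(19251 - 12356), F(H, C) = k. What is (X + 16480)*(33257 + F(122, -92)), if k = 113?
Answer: 1944202756465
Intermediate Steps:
F(H, C) = 113
X = 116491029/2 (X = 2 + ((21054 - 4159)*(19251 - 12356))/2 = 2 + (16895*6895)/2 = 2 + (½)*116491025 = 2 + 116491025/2 = 116491029/2 ≈ 5.8246e+7)
(X + 16480)*(33257 + F(122, -92)) = (116491029/2 + 16480)*(33257 + 113) = (116523989/2)*33370 = 1944202756465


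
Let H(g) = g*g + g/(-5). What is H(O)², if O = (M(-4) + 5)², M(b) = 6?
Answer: 5341271056/25 ≈ 2.1365e+8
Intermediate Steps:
O = 121 (O = (6 + 5)² = 11² = 121)
H(g) = g² - g/5 (H(g) = g² + g*(-⅕) = g² - g/5)
H(O)² = (121*(-⅕ + 121))² = (121*(604/5))² = (73084/5)² = 5341271056/25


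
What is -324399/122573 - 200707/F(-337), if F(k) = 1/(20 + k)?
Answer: 7798598813788/122573 ≈ 6.3624e+7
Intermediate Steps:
-324399/122573 - 200707/F(-337) = -324399/122573 - 200707/(1/(20 - 337)) = -324399*1/122573 - 200707/(1/(-317)) = -324399/122573 - 200707/(-1/317) = -324399/122573 - 200707*(-317) = -324399/122573 + 63624119 = 7798598813788/122573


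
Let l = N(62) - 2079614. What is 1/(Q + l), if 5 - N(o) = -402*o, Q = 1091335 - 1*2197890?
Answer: -1/3161240 ≈ -3.1633e-7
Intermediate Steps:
Q = -1106555 (Q = 1091335 - 2197890 = -1106555)
N(o) = 5 + 402*o (N(o) = 5 - (-402)*o = 5 + 402*o)
l = -2054685 (l = (5 + 402*62) - 2079614 = (5 + 24924) - 2079614 = 24929 - 2079614 = -2054685)
1/(Q + l) = 1/(-1106555 - 2054685) = 1/(-3161240) = -1/3161240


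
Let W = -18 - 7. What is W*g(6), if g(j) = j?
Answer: -150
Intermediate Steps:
W = -25
W*g(6) = -25*6 = -150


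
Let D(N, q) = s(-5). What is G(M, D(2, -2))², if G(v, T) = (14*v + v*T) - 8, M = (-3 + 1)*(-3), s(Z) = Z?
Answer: 2116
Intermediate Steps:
D(N, q) = -5
M = 6 (M = -2*(-3) = 6)
G(v, T) = -8 + 14*v + T*v (G(v, T) = (14*v + T*v) - 8 = -8 + 14*v + T*v)
G(M, D(2, -2))² = (-8 + 14*6 - 5*6)² = (-8 + 84 - 30)² = 46² = 2116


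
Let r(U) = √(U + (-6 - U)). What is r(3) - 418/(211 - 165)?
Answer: -209/23 + I*√6 ≈ -9.087 + 2.4495*I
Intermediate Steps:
r(U) = I*√6 (r(U) = √(-6) = I*√6)
r(3) - 418/(211 - 165) = I*√6 - 418/(211 - 165) = I*√6 - 418/46 = I*√6 + (1/46)*(-418) = I*√6 - 209/23 = -209/23 + I*√6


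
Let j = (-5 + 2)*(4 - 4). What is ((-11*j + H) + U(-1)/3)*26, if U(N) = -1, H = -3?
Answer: -260/3 ≈ -86.667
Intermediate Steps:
j = 0 (j = -3*0 = 0)
((-11*j + H) + U(-1)/3)*26 = ((-11*0 - 3) - 1/3)*26 = ((0 - 3) - 1*⅓)*26 = (-3 - ⅓)*26 = -10/3*26 = -260/3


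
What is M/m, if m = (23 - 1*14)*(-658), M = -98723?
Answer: 98723/5922 ≈ 16.671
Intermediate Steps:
m = -5922 (m = (23 - 14)*(-658) = 9*(-658) = -5922)
M/m = -98723/(-5922) = -98723*(-1/5922) = 98723/5922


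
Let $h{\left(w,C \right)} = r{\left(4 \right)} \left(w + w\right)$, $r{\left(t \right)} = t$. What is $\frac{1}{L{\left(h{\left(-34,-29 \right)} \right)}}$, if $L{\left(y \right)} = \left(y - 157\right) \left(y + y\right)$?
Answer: $\frac{1}{233376} \approx 4.2849 \cdot 10^{-6}$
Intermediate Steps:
$h{\left(w,C \right)} = 8 w$ ($h{\left(w,C \right)} = 4 \left(w + w\right) = 4 \cdot 2 w = 8 w$)
$L{\left(y \right)} = 2 y \left(-157 + y\right)$ ($L{\left(y \right)} = \left(-157 + y\right) 2 y = 2 y \left(-157 + y\right)$)
$\frac{1}{L{\left(h{\left(-34,-29 \right)} \right)}} = \frac{1}{2 \cdot 8 \left(-34\right) \left(-157 + 8 \left(-34\right)\right)} = \frac{1}{2 \left(-272\right) \left(-157 - 272\right)} = \frac{1}{2 \left(-272\right) \left(-429\right)} = \frac{1}{233376}$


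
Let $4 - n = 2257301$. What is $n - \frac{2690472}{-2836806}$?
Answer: $- \frac{1067251830485}{472801} \approx -2.2573 \cdot 10^{6}$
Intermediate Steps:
$n = -2257297$ ($n = 4 - 2257301 = -2257297$)
$n - \frac{2690472}{-2836806} = -2257297 - \frac{2690472}{-2836806} = -2257297 - 2690472 \left(- \frac{1}{2836806}\right) = -2257297 - - \frac{448412}{472801} = -2257297 + \frac{448412}{472801} = - \frac{1067251830485}{472801}$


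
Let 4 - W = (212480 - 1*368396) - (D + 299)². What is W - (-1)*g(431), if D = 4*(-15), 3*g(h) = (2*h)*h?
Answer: 1010645/3 ≈ 3.3688e+5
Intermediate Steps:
g(h) = 2*h²/3 (g(h) = ((2*h)*h)/3 = (2*h²)/3 = 2*h²/3)
D = -60
W = 213041 (W = 4 - ((212480 - 1*368396) - (-60 + 299)²) = 4 - ((212480 - 368396) - 1*239²) = 4 - (-155916 - 1*57121) = 4 - (-155916 - 57121) = 4 - 1*(-213037) = 4 + 213037 = 213041)
W - (-1)*g(431) = 213041 - (-1)*(⅔)*431² = 213041 - (-1)*(⅔)*185761 = 213041 - (-1)*371522/3 = 213041 - 1*(-371522/3) = 213041 + 371522/3 = 1010645/3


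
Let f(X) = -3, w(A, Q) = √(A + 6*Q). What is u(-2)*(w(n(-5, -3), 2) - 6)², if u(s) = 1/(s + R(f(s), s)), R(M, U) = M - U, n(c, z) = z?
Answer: -3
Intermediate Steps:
u(s) = -⅓ (u(s) = 1/(s + (-3 - s)) = 1/(-3) = -⅓)
u(-2)*(w(n(-5, -3), 2) - 6)² = -(√(-3 + 6*2) - 6)²/3 = -(√(-3 + 12) - 6)²/3 = -(√9 - 6)²/3 = -(3 - 6)²/3 = -⅓*(-3)² = -⅓*9 = -3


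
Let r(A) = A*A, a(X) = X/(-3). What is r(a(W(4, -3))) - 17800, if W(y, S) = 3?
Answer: -17799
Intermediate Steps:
a(X) = -X/3 (a(X) = X*(-⅓) = -X/3)
r(A) = A²
r(a(W(4, -3))) - 17800 = (-⅓*3)² - 17800 = (-1)² - 17800 = 1 - 17800 = -17799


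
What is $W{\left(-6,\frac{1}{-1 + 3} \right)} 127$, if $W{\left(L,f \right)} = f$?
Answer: $\frac{127}{2} \approx 63.5$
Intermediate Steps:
$W{\left(-6,\frac{1}{-1 + 3} \right)} 127 = \frac{1}{-1 + 3} \cdot 127 = \frac{1}{2} \cdot 127 = \frac{127}{2}$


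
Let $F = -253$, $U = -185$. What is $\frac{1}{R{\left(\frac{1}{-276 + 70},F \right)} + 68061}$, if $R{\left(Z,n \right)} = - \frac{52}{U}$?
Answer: $\frac{185}{12591337} \approx 1.4693 \cdot 10^{-5}$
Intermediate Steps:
$R{\left(Z,n \right)} = \frac{52}{185}$ ($R{\left(Z,n \right)} = - \frac{52}{-185} = \left(-52\right) \left(- \frac{1}{185}\right) = \frac{52}{185}$)
$\frac{1}{R{\left(\frac{1}{-276 + 70},F \right)} + 68061} = \frac{1}{\frac{52}{185} + 68061} = \frac{1}{\frac{12591337}{185}} = \frac{185}{12591337}$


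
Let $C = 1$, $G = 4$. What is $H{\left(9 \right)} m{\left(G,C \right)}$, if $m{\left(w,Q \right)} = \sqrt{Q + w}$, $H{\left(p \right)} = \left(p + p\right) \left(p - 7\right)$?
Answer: $36 \sqrt{5} \approx 80.498$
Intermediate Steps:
$H{\left(p \right)} = 2 p \left(-7 + p\right)$
$H{\left(9 \right)} m{\left(G,C \right)} = 2 \cdot 9 \left(-7 + 9\right) \sqrt{1 + 4} = 2 \cdot 9 \cdot 2 \sqrt{5} = 36 \sqrt{5}$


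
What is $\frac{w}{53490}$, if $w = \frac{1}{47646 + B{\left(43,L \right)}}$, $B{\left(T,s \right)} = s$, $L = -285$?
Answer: $\frac{1}{2533339890} \approx 3.9474 \cdot 10^{-10}$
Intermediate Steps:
$w = \frac{1}{47361}$ ($w = \frac{1}{47646 - 285} = \frac{1}{47361} \approx 2.1114 \cdot 10^{-5}$)
$\frac{w}{53490} = \frac{1}{47361 \cdot 53490} = \frac{1}{47361} \cdot \frac{1}{53490} = \frac{1}{2533339890}$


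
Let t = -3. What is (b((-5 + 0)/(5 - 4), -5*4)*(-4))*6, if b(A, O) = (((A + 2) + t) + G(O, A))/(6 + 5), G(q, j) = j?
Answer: 24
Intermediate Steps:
b(A, O) = -1/11 + 2*A/11 (b(A, O) = (((A + 2) - 3) + A)/(6 + 5) = (((2 + A) - 3) + A)/11 = ((-1 + A) + A)*(1/11) = (-1 + 2*A)*(1/11) = -1/11 + 2*A/11)
(b((-5 + 0)/(5 - 4), -5*4)*(-4))*6 = ((-1/11 + 2*((-5 + 0)/(5 - 4))/11)*(-4))*6 = ((-1/11 + 2*(-5/1)/11)*(-4))*6 = ((-1/11 + 2*(-5*1)/11)*(-4))*6 = ((-1/11 + (2/11)*(-5))*(-4))*6 = ((-1/11 - 10/11)*(-4))*6 = -1*(-4)*6 = 4*6 = 24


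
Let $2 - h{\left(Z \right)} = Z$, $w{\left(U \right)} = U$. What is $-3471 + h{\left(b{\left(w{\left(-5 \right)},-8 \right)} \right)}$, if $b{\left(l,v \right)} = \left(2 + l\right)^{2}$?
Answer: $-3478$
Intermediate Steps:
$h{\left(Z \right)} = 2 - Z$
$-3471 + h{\left(b{\left(w{\left(-5 \right)},-8 \right)} \right)} = -3471 + \left(2 - \left(2 - 5\right)^{2}\right) = -3471 + \left(2 - \left(-3\right)^{2}\right) = -3471 + \left(2 - 9\right) = -3471 - 7 = -3478$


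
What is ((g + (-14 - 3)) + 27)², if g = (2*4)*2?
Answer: 676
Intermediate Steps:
g = 16 (g = 8*2 = 16)
((g + (-14 - 3)) + 27)² = ((16 + (-14 - 3)) + 27)² = ((16 - 17) + 27)² = (-1 + 27)² = 26² = 676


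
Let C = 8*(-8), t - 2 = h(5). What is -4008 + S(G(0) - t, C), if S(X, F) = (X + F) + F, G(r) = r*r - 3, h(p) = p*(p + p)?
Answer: -4191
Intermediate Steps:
h(p) = 2*p² (h(p) = p*(2*p) = 2*p²)
t = 52 (t = 2 + 2*5² = 2 + 2*25 = 2 + 50 = 52)
C = -64
G(r) = -3 + r² (G(r) = r² - 3 = -3 + r²)
S(X, F) = X + 2*F (S(X, F) = (F + X) + F = X + 2*F)
-4008 + S(G(0) - t, C) = -4008 + (((-3 + 0²) - 1*52) + 2*(-64)) = -4008 + (((-3 + 0) - 52) - 128) = -4008 + ((-3 - 52) - 128) = -4008 + (-55 - 128) = -4008 - 183 = -4191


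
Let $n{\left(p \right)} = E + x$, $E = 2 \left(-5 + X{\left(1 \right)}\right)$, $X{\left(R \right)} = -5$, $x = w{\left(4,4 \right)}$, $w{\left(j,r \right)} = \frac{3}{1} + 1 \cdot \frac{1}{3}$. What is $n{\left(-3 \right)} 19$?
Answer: $- \frac{950}{3} \approx -316.67$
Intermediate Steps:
$w{\left(j,r \right)} = \frac{10}{3}$ ($w{\left(j,r \right)} = 3 \cdot 1 + 1 \cdot \frac{1}{3} = 3 + \frac{1}{3} = \frac{10}{3}$)
$x = \frac{10}{3} \approx 3.3333$
$E = -20$ ($E = 2 \left(-5 - 5\right) = 2 \left(-10\right) = -20$)
$n{\left(p \right)} = - \frac{50}{3}$ ($n{\left(p \right)} = -20 + \frac{10}{3} = - \frac{50}{3}$)
$n{\left(-3 \right)} 19 = \left(- \frac{50}{3}\right) 19 = - \frac{950}{3}$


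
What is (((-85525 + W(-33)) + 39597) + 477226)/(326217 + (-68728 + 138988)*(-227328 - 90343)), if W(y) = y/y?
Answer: -431299/22319238243 ≈ -1.9324e-5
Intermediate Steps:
W(y) = 1
(((-85525 + W(-33)) + 39597) + 477226)/(326217 + (-68728 + 138988)*(-227328 - 90343)) = (((-85525 + 1) + 39597) + 477226)/(326217 + (-68728 + 138988)*(-227328 - 90343)) = ((-85524 + 39597) + 477226)/(326217 + 70260*(-317671)) = (-45927 + 477226)/(326217 - 22319564460) = 431299/(-22319238243) = 431299*(-1/22319238243) = -431299/22319238243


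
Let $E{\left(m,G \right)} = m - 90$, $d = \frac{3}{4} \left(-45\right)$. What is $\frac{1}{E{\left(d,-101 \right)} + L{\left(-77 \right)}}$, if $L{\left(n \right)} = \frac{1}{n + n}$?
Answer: $- \frac{308}{38117} \approx -0.0080804$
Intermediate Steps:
$L{\left(n \right)} = \frac{1}{2 n}$
$d = - \frac{135}{4}$ ($d = 3 \cdot \frac{1}{4} \left(-45\right) = \frac{3}{4} \left(-45\right) = - \frac{135}{4} \approx -33.75$)
$E{\left(m,G \right)} = -90 + m$
$\frac{1}{E{\left(d,-101 \right)} + L{\left(-77 \right)}} = \frac{1}{\left(-90 - \frac{135}{4}\right) + \frac{1}{2 \left(-77\right)}} = \frac{1}{- \frac{495}{4} + \frac{1}{2} \left(- \frac{1}{77}\right)} = \frac{1}{- \frac{495}{4} - \frac{1}{154}} = \frac{1}{- \frac{38117}{308}} = - \frac{308}{38117}$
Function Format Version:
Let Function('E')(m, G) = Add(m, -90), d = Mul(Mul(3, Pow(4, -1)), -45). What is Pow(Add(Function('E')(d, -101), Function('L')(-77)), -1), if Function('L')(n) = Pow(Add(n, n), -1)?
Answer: Rational(-308, 38117) ≈ -0.0080804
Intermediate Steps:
Function('L')(n) = Mul(Rational(1, 2), Pow(n, -1)) (Function('L')(n) = Pow(Mul(2, n), -1) = Mul(Rational(1, 2), Pow(n, -1)))
d = Rational(-135, 4) (d = Mul(Mul(3, Rational(1, 4)), -45) = Mul(Rational(3, 4), -45) = Rational(-135, 4) ≈ -33.750)
Function('E')(m, G) = Add(-90, m)
Pow(Add(Function('E')(d, -101), Function('L')(-77)), -1) = Pow(Add(Add(-90, Rational(-135, 4)), Mul(Rational(1, 2), Pow(-77, -1))), -1) = Pow(Add(Rational(-495, 4), Mul(Rational(1, 2), Rational(-1, 77))), -1) = Pow(Add(Rational(-495, 4), Rational(-1, 154)), -1) = Pow(Rational(-38117, 308), -1) = Rational(-308, 38117)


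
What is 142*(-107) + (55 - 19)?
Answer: -15158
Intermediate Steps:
142*(-107) + (55 - 19) = -15194 + 36 = -15158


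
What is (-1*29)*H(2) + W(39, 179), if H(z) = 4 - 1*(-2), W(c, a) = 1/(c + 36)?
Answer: -13049/75 ≈ -173.99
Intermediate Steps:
W(c, a) = 1/(36 + c)
H(z) = 6 (H(z) = 4 + 2 = 6)
(-1*29)*H(2) + W(39, 179) = -1*29*6 + 1/(36 + 39) = -29*6 + 1/75 = -174 + 1/75 = -13049/75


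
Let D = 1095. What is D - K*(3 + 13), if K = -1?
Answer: 1111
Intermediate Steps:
D - K*(3 + 13) = 1095 - (-1)*(3 + 13) = 1095 - (-1)*16 = 1095 - 1*(-16) = 1095 + 16 = 1111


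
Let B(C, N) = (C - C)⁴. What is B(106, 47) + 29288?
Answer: 29288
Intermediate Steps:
B(C, N) = 0 (B(C, N) = 0⁴ = 0)
B(106, 47) + 29288 = 0 + 29288 = 29288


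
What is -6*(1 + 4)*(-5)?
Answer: 150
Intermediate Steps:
-6*(1 + 4)*(-5) = -6*5*(-5) = -30*(-5) = 150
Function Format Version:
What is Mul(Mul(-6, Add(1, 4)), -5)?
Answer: 150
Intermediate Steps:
Mul(Mul(-6, Add(1, 4)), -5) = Mul(Mul(-6, 5), -5) = Mul(-30, -5) = 150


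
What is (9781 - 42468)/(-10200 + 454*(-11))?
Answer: 32687/15194 ≈ 2.1513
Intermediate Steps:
(9781 - 42468)/(-10200 + 454*(-11)) = -32687/(-10200 - 4994) = -32687/(-15194) = -32687*(-1/15194) = 32687/15194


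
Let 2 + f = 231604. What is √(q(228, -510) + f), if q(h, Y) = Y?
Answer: 2*√57773 ≈ 480.72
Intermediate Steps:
f = 231602 (f = -2 + 231604 = 231602)
√(q(228, -510) + f) = √(-510 + 231602) = √231092 = 2*√57773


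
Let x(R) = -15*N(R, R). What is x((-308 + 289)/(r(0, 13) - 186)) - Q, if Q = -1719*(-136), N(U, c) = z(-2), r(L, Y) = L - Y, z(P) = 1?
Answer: -233799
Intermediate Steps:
N(U, c) = 1
x(R) = -15 (x(R) = -15*1 = -15)
Q = 233784
x((-308 + 289)/(r(0, 13) - 186)) - Q = -15 - 1*233784 = -15 - 233784 = -233799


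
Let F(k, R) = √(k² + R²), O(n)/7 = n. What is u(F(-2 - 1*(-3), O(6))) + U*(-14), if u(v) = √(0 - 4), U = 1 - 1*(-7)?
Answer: -112 + 2*I ≈ -112.0 + 2.0*I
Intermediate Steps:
U = 8 (U = 1 + 7 = 8)
O(n) = 7*n
F(k, R) = √(R² + k²)
u(v) = 2*I (u(v) = √(-4) = 2*I)
u(F(-2 - 1*(-3), O(6))) + U*(-14) = 2*I + 8*(-14) = 2*I - 112 = -112 + 2*I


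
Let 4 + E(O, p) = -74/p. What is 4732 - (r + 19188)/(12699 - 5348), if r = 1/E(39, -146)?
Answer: 8865264793/1874505 ≈ 4729.4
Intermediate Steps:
E(O, p) = -4 - 74/p
r = -73/255 (r = 1/(-4 - 74/(-146)) = 1/(-4 - 74*(-1/146)) = 1/(-4 + 37/73) = 1/(-255/73) = -73/255 ≈ -0.28627)
4732 - (r + 19188)/(12699 - 5348) = 4732 - (-73/255 + 19188)/(12699 - 5348) = 4732 - 4892867/(255*7351) = 4732 - 1*4892867/1874505 = 4732 - 4892867/1874505 = 8865264793/1874505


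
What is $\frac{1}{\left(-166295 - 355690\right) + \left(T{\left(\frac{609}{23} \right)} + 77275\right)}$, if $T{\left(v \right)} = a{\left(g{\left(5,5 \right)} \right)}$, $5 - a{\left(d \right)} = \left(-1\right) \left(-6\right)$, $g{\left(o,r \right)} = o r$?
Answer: $- \frac{1}{444711} \approx -2.2487 \cdot 10^{-6}$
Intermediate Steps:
$a{\left(d \right)} = -1$ ($a{\left(d \right)} = 5 - \left(-1\right) \left(-6\right) = 5 - 6 = -1$)
$T{\left(v \right)} = -1$
$\frac{1}{\left(-166295 - 355690\right) + \left(T{\left(\frac{609}{23} \right)} + 77275\right)} = \frac{1}{\left(-166295 - 355690\right) + \left(-1 + 77275\right)} = \frac{1}{-521985 + 77274} = \frac{1}{-444711} = - \frac{1}{444711}$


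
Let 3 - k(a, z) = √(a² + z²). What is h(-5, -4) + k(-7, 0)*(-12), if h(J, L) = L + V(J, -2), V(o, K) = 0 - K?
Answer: 46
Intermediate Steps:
V(o, K) = -K
h(J, L) = 2 + L (h(J, L) = L - 1*(-2) = L + 2 = 2 + L)
k(a, z) = 3 - √(a² + z²)
h(-5, -4) + k(-7, 0)*(-12) = (2 - 4) + (3 - √((-7)² + 0²))*(-12) = -2 + (3 - √(49 + 0))*(-12) = -2 + (3 - √49)*(-12) = -2 + (3 - 1*7)*(-12) = -2 + (3 - 7)*(-12) = -2 - 4*(-12) = -2 + 48 = 46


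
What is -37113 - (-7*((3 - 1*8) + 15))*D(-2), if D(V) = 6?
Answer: -36693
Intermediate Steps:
-37113 - (-7*((3 - 1*8) + 15))*D(-2) = -37113 - (-7*((3 - 1*8) + 15))*6 = -37113 - (-7*((3 - 8) + 15))*6 = -37113 - (-7*(-5 + 15))*6 = -37113 - (-7*10)*6 = -37113 - (-70)*6 = -37113 - 1*(-420) = -37113 + 420 = -36693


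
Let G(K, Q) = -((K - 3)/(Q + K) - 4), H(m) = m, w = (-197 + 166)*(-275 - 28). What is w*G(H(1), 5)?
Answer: 40703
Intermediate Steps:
w = 9393 (w = -31*(-303) = 9393)
G(K, Q) = 4 - (-3 + K)/(K + Q) (G(K, Q) = -((-3 + K)/(K + Q) - 4) = -(-4 + (-3 + K)/(K + Q)) = 4 - (-3 + K)/(K + Q))
w*G(H(1), 5) = 9393*((3 + 3*1 + 4*5)/(1 + 5)) = 9393*((3 + 3 + 20)/6) = 9393*((1/6)*26) = 9393*(13/3) = 40703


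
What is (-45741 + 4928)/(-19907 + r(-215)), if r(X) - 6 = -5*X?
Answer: 40813/18826 ≈ 2.1679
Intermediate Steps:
r(X) = 6 - 5*X
(-45741 + 4928)/(-19907 + r(-215)) = (-45741 + 4928)/(-19907 + (6 - 5*(-215))) = -40813/(-19907 + (6 + 1075)) = -40813/(-19907 + 1081) = -40813/(-18826) = -40813*(-1/18826) = 40813/18826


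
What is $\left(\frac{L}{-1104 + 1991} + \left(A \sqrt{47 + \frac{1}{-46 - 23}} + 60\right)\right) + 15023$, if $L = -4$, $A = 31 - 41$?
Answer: $\frac{13378617}{887} - \frac{10 \sqrt{223698}}{69} \approx 15014.0$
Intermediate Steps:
$A = -10$
$\left(\frac{L}{-1104 + 1991} + \left(A \sqrt{47 + \frac{1}{-46 - 23}} + 60\right)\right) + 15023 = \left(- \frac{4}{-1104 + 1991} + \left(- 10 \sqrt{47 + \frac{1}{-46 - 23}} + 60\right)\right) + 15023 = \left(- \frac{4}{887} + \left(- 10 \sqrt{47 + \frac{1}{-69}} + 60\right)\right) + 15023 = \left(\left(-4\right) \frac{1}{887} + \left(- 10 \sqrt{47 - \frac{1}{69}} + 60\right)\right) + 15023 = \left(- \frac{4}{887} + \left(- 10 \sqrt{\frac{3242}{69}} + 60\right)\right) + 15023 = \left(- \frac{4}{887} + \left(- 10 \frac{\sqrt{223698}}{69} + 60\right)\right) + 15023 = \left(- \frac{4}{887} + \left(- \frac{10 \sqrt{223698}}{69} + 60\right)\right) + 15023 = \left(- \frac{4}{887} + \left(60 - \frac{10 \sqrt{223698}}{69}\right)\right) + 15023 = \left(\frac{53216}{887} - \frac{10 \sqrt{223698}}{69}\right) + 15023 = \frac{13378617}{887} - \frac{10 \sqrt{223698}}{69}$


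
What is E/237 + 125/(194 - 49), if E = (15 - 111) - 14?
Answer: 2735/6873 ≈ 0.39793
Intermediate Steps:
E = -110 (E = -96 - 14 = -110)
E/237 + 125/(194 - 49) = -110/237 + 125/(194 - 49) = -110*1/237 + 125/145 = -110/237 + 125*(1/145) = -110/237 + 25/29 = 2735/6873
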